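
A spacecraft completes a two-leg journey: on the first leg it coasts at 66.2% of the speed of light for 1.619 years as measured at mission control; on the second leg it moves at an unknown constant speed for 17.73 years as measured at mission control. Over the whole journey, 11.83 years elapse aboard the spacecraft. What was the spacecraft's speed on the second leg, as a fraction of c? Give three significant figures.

β = 0.801

Leg 1: β = 0.662; γ = 1/√(1 − 0.662²) = 1/√0.5618 = 1.334; τ_1 = 1.619/1.334 = 1.213 years.
Leg 2: speed unknown; τ_2 = 17.73/γ_2.
Total proper time: 1.213 + τ_2 = 11.83, so τ_2 = 11.83 − 1.213 = 10.62 years.
γ_2 = 17.73/10.62 = 1.670; β = √(1 − 1/γ²) = √0.6415.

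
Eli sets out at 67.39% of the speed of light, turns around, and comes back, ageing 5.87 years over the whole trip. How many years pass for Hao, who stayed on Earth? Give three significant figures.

Δt = 7.95 years

β = 0.6739; γ = 1/√(1 − 0.6739²) = 1/√0.5459 = 1.354
Earth-frame duration is the dilated interval: Δt = γτ = 1.354 × 5.87 years.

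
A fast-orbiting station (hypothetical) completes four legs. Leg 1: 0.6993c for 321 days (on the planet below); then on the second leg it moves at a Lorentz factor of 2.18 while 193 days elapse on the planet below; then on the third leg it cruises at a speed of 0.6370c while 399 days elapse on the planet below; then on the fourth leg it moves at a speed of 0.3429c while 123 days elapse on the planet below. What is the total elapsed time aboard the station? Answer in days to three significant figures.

τ = 741 days

Leg 1: γ = 1/√(1 − 0.6993²) = 1/√0.5110 = 1.399; τ_1 = 321/1.399 = 229.5 days.
Leg 2: γ = 2.18; τ_2 = 193/2.180 = 88.53 days.
Leg 3: γ = 1/√(1 − 0.6370²) = 1/√0.5942 = 1.297; τ_3 = 399/1.297 = 307.6 days.
Leg 4: γ = 1/√(1 − 0.3429²) = 1/√0.8824 = 1.065; τ_4 = 123/1.065 = 115.5 days.
Total: 229.5 + 88.53 + 307.6 + 115.5 days.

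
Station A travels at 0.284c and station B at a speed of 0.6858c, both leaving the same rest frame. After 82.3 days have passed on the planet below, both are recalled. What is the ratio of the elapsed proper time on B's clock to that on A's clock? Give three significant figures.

τ_B/τ_A = 0.759

A: γ = 1/√(1 − 0.284²) = 1/√0.9193 = 1.043. B: γ = 1/√(1 − 0.6858²) = 1/√0.5297 = 1.374.
τ_A/τ_B = γ_B/γ_A = 1.374/1.043 = 1.317, so τ_B/τ_A = 0.7590.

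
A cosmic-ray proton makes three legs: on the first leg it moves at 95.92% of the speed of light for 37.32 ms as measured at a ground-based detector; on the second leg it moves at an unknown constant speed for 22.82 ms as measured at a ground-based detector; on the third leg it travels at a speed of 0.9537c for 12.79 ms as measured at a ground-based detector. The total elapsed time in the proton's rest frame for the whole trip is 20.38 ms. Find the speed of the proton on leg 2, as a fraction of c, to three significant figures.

Leg 1: β = 0.9592; γ = 1/√(1 − 0.9592²) = 1/√0.07994 = 3.537; τ_1 = 37.32/3.537 = 10.55 ms.
Leg 2: speed unknown; τ_2 = 22.82/γ_2.
Leg 3: γ = 1/√(1 − 0.9537²) = 1/√0.09046 = 3.325; τ_3 = 12.79/3.325 = 3.847 ms.
Total proper time: 10.55 + τ_2 + 3.847 = 20.38, so τ_2 = 20.38 − 14.40 = 5.982 ms.
γ_2 = 22.82/5.982 = 3.815; β = √(1 − 1/γ²) = √0.9313.

β = 0.965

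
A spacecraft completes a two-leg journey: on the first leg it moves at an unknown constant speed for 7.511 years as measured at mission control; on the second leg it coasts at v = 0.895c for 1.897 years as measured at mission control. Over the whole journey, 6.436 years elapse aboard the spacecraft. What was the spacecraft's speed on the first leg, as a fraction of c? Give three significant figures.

β = 0.668

Leg 1: speed unknown; τ_1 = 7.511/γ_1.
Leg 2: γ = 1/√(1 − 0.895²) = 1/√0.1990 = 2.242; τ_2 = 1.897/2.242 = 0.8462 years.
Total proper time: τ_1 + 0.8462 = 6.436, so τ_1 = 6.436 − 0.8462 = 5.590 years.
γ_1 = 7.511/5.590 = 1.344; β = √(1 − 1/γ²) = √0.4461.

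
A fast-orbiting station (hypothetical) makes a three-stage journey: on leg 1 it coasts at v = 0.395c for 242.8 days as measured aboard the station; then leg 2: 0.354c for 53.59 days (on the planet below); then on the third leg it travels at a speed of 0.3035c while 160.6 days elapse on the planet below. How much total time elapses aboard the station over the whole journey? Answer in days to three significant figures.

τ = 446 days

Leg 1: 242.8 days is already measured aboard the station.
Leg 2: γ = 1/√(1 − 0.354²) = 1/√0.8747 = 1.069; τ_2 = 53.59/1.069 = 50.12 days.
Leg 3: γ = 1/√(1 − 0.3035²) = 1/√0.9079 = 1.050; τ_3 = 160.6/1.050 = 153.0 days.
Total: 242.8 + 50.12 + 153.0 days.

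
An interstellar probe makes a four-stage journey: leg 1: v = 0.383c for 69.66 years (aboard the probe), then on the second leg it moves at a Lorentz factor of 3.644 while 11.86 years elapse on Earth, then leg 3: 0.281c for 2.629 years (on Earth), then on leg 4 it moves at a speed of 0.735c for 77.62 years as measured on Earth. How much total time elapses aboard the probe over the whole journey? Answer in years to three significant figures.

τ = 128 years

Leg 1: 69.66 years is already measured aboard the probe.
Leg 2: γ = 3.644; τ_2 = 11.86/3.644 = 3.255 years.
Leg 3: γ = 1/√(1 − 0.281²) = 1/√0.9210 = 1.042; τ_3 = 2.629/1.042 = 2.523 years.
Leg 4: γ = 1/√(1 − 0.735²) = 1/√0.4598 = 1.475; τ_4 = 77.62/1.475 = 52.63 years.
Total: 69.66 + 3.255 + 2.523 + 52.63 years.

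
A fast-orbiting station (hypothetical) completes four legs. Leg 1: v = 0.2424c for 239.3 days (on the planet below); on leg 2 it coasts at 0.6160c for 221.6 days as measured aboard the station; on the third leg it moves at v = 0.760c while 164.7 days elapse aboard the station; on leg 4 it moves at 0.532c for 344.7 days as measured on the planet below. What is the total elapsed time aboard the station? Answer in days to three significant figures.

Leg 1: γ = 1/√(1 − 0.2424²) = 1/√0.9412 = 1.031; τ_1 = 239.3/1.031 = 232.2 days.
Leg 2: 221.6 days is already measured aboard the station.
Leg 3: 164.7 days is already measured aboard the station.
Leg 4: γ = 1/√(1 − 0.532²) = 1/√0.7170 = 1.181; τ_4 = 344.7/1.181 = 291.9 days.
Total: 232.2 + 221.6 + 164.7 + 291.9 days.

τ = 910 days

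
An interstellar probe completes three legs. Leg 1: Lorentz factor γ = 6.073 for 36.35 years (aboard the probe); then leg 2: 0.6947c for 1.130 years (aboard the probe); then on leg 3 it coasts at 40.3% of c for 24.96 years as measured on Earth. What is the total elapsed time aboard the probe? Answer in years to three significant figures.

Leg 1: 36.35 years is already measured aboard the probe.
Leg 2: 1.130 years is already measured aboard the probe.
Leg 3: β = 0.403; γ = 1/√(1 − 0.403²) = 1/√0.8376 = 1.093; τ_3 = 24.96/1.093 = 22.84 years.
Total: 36.35 + 1.130 + 22.84 years.

τ = 60.3 years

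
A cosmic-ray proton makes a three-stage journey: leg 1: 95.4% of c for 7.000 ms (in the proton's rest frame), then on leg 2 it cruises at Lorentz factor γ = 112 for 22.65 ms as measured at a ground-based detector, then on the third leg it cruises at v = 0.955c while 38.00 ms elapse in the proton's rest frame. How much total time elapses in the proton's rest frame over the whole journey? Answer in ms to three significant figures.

Leg 1: 7.000 ms is already measured in the proton's rest frame.
Leg 2: γ = 112; τ_2 = 22.65/112.0 = 0.2022 ms.
Leg 3: 38.00 ms is already measured in the proton's rest frame.
Total: 7.000 + 0.2022 + 38.00 ms.

τ = 45.2 ms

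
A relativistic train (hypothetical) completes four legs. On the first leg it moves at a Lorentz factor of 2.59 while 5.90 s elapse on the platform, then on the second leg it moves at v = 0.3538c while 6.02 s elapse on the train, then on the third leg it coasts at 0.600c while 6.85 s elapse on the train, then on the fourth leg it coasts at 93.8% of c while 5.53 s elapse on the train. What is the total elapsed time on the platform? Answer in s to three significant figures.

Leg 1: 5.90 s is already measured on the platform.
Leg 2: γ = 1/√(1 − 0.3538²) = 1/√0.8748 = 1.069; Δt_2 = 1.069 × 6.02 = 6.436 s.
Leg 3: γ = 1/√(1 − 0.600²) = 5/4 = 1.250; Δt_3 = 1.250 × 6.85 = 8.562 s.
Leg 4: β = 0.938; γ = 1/√(1 − 0.938²) = 1/√0.1202 = 2.885; Δt_4 = 2.885 × 5.53 = 15.95 s.
Total: 5.900 + 6.436 + 8.562 + 15.95 s.

Δt = 36.9 s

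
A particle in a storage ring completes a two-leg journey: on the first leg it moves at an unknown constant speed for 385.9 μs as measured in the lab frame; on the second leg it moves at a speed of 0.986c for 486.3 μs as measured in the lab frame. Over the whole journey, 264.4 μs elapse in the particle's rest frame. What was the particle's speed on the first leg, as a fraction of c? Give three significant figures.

β = 0.880

Leg 1: speed unknown; τ_1 = 385.9/γ_1.
Leg 2: γ = 1/√(1 − 0.986²) = 1/√0.02780 = 5.997; τ_2 = 486.3/5.997 = 81.09 μs.
Total proper time: τ_1 + 81.09 = 264.4, so τ_1 = 264.4 − 81.09 = 183.3 μs.
γ_1 = 385.9/183.3 = 2.105; β = √(1 − 1/γ²) = √0.7744.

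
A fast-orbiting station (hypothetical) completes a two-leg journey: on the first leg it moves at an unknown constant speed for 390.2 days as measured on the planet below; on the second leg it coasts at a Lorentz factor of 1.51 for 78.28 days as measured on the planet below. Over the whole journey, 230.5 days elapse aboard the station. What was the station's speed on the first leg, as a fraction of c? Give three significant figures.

Leg 1: speed unknown; τ_1 = 390.2/γ_1.
Leg 2: γ = 1.51; τ_2 = 78.28/1.510 = 51.84 days.
Total proper time: τ_1 + 51.84 = 230.5, so τ_1 = 230.5 − 51.84 = 178.7 days.
γ_1 = 390.2/178.7 = 2.184; β = √(1 − 1/γ²) = √0.7904.

β = 0.889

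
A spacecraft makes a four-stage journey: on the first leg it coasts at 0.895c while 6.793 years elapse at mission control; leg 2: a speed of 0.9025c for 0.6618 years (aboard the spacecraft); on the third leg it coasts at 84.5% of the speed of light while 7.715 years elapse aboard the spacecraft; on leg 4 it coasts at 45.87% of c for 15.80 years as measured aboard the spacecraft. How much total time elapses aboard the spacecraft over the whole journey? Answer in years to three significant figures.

Leg 1: γ = 1/√(1 − 0.895²) = 1/√0.1990 = 2.242; τ_1 = 6.793/2.242 = 3.030 years.
Leg 2: 0.6618 years is already measured aboard the spacecraft.
Leg 3: 7.715 years is already measured aboard the spacecraft.
Leg 4: 15.80 years is already measured aboard the spacecraft.
Total: 3.030 + 0.6618 + 7.715 + 15.80 years.

τ = 27.2 years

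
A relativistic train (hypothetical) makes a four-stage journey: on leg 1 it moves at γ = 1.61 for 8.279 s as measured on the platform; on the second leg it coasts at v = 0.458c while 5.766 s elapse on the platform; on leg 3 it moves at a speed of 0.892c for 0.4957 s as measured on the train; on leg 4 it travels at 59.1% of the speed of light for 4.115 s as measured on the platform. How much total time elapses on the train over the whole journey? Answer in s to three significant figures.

Leg 1: γ = 1.61; τ_1 = 8.279/1.610 = 5.142 s.
Leg 2: γ = 1/√(1 − 0.458²) = 1/√0.7902 = 1.125; τ_2 = 5.766/1.125 = 5.126 s.
Leg 3: 0.4957 s is already measured on the train.
Leg 4: β = 0.591; γ = 1/√(1 − 0.591²) = 1/√0.6507 = 1.240; τ_4 = 4.115/1.240 = 3.319 s.
Total: 5.142 + 5.126 + 0.4957 + 3.319 s.

τ = 14.1 s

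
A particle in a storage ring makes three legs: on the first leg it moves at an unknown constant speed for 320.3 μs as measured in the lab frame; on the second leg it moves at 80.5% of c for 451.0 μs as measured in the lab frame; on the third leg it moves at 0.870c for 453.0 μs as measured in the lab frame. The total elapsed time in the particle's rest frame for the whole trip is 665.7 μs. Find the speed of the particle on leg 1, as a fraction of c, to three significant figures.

β = 0.838

Leg 1: speed unknown; τ_1 = 320.3/γ_1.
Leg 2: β = 0.805; γ = 1/√(1 − 0.805²) = 1/√0.3520 = 1.686; τ_2 = 451.0/1.686 = 267.6 μs.
Leg 3: γ = 1/√(1 − 0.870²) = 1/√0.2431 = 2.028; τ_3 = 453.0/2.028 = 223.4 μs.
Total proper time: τ_1 + 267.6 + 223.4 = 665.7, so τ_1 = 665.7 − 490.9 = 174.8 μs.
γ_1 = 320.3/174.8 = 1.833; β = √(1 − 1/γ²) = √0.7022.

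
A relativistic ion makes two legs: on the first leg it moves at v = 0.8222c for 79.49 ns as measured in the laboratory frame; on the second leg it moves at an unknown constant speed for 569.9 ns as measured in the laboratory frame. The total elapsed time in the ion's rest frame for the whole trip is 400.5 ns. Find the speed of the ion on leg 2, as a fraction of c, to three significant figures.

Leg 1: γ = 1/√(1 − 0.8222²) = 1/√0.3240 = 1.757; τ_1 = 79.49/1.757 = 45.25 ns.
Leg 2: speed unknown; τ_2 = 569.9/γ_2.
Total proper time: 45.25 + τ_2 = 400.5, so τ_2 = 400.5 − 45.25 = 355.3 ns.
γ_2 = 569.9/355.3 = 1.604; β = √(1 − 1/γ²) = √0.6114.

β = 0.782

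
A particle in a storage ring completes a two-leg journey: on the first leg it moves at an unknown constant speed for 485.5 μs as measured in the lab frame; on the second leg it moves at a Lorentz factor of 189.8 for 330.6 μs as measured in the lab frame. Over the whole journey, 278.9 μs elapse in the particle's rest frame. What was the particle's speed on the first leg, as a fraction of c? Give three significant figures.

Leg 1: speed unknown; τ_1 = 485.5/γ_1.
Leg 2: γ = 189.8; τ_2 = 330.6/189.8 = 1.742 μs.
Total proper time: τ_1 + 1.742 = 278.9, so τ_1 = 278.9 − 1.742 = 277.2 μs.
γ_1 = 485.5/277.2 = 1.752; β = √(1 − 1/γ²) = √0.6741.

β = 0.821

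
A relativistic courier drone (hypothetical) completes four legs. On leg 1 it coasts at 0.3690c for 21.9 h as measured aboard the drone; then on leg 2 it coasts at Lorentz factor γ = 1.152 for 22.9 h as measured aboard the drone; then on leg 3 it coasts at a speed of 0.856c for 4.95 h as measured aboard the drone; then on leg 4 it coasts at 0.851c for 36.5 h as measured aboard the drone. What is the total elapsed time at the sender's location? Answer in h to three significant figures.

Δt = 129 h

Leg 1: γ = 1/√(1 − 0.3690²) = 1/√0.8638 = 1.076; Δt_1 = 1.076 × 21.9 = 23.56 h.
Leg 2: γ = 1.152; Δt_2 = 1.152 × 22.9 = 26.38 h.
Leg 3: γ = 1/√(1 − 0.856²) = 1/√0.2673 = 1.934; Δt_3 = 1.934 × 4.95 = 9.575 h.
Leg 4: γ = 1/√(1 − 0.851²) = 1/√0.2758 = 1.904; Δt_4 = 1.904 × 36.5 = 69.50 h.
Total: 23.56 + 26.38 + 9.575 + 69.50 h.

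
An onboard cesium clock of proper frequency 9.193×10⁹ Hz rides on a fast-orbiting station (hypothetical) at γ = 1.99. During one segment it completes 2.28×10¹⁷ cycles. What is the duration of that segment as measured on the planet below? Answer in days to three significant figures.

γ = 1.99
Proper time for N cycles: τ = N/f = 2.28×10¹⁷/(9.193×10⁹) = 2.480×10⁷ s = 287.1 days.
Lab-frame duration Δt = γτ = 1.990 × 287.1 = 571.2 days.

Δt = 571 days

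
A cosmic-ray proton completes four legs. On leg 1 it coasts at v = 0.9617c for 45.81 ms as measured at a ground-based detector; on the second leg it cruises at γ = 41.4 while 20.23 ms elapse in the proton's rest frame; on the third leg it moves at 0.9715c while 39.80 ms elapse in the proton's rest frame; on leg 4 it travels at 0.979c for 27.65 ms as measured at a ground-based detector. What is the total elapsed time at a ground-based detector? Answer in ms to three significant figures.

Δt = 1080 ms

Leg 1: 45.81 ms is already measured at a ground-based detector.
Leg 2: γ = 41.4; Δt_2 = 41.40 × 20.23 = 837.5 ms.
Leg 3: γ = 1/√(1 − 0.9715²) = 1/√0.05619 = 4.219; Δt_3 = 4.219 × 39.80 = 167.9 ms.
Leg 4: 27.65 ms is already measured at a ground-based detector.
Total: 45.81 + 837.5 + 167.9 + 27.65 ms.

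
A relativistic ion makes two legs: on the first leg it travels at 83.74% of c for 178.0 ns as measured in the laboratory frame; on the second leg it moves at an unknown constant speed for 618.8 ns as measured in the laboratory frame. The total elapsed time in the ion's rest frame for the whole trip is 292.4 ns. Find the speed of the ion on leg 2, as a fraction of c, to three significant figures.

β = 0.949

Leg 1: β = 0.8374; γ = 1/√(1 − 0.8374²) = 1/√0.2988 = 1.830; τ_1 = 178.0/1.830 = 97.29 ns.
Leg 2: speed unknown; τ_2 = 618.8/γ_2.
Total proper time: 97.29 + τ_2 = 292.4, so τ_2 = 292.4 − 97.29 = 195.1 ns.
γ_2 = 618.8/195.1 = 3.172; β = √(1 − 1/γ²) = √0.9006.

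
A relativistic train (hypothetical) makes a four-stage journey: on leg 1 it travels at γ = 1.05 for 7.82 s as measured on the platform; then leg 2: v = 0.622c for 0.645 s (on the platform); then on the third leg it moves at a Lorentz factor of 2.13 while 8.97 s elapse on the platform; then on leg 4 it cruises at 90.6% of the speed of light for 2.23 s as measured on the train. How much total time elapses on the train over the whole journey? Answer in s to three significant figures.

τ = 14.4 s

Leg 1: γ = 1.05; τ_1 = 7.82/1.050 = 7.448 s.
Leg 2: γ = 1/√(1 − 0.622²) = 1/√0.6131 = 1.277; τ_2 = 0.645/1.277 = 0.5050 s.
Leg 3: γ = 2.13; τ_3 = 8.97/2.130 = 4.211 s.
Leg 4: 2.23 s is already measured on the train.
Total: 7.448 + 0.5050 + 4.211 + 2.230 s.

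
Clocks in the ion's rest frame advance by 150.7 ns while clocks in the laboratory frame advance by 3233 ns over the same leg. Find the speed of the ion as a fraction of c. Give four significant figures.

v = 0.9989c

The proper time is measured in the ion's rest frame (both events occur at the ion's location); Δt is measured in the laboratory frame. γ = Δt/τ = 3233/150.7 = 21.45.
β = √(1 − 1/γ²) = √(1 − 0.002173) = √0.9978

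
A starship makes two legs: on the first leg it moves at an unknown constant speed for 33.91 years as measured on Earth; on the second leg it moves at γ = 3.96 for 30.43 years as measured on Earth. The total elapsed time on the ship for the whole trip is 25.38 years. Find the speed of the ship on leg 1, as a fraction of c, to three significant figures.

Leg 1: speed unknown; τ_1 = 33.91/γ_1.
Leg 2: γ = 3.96; τ_2 = 30.43/3.960 = 7.684 years.
Total proper time: τ_1 + 7.684 = 25.38, so τ_1 = 25.38 − 7.684 = 17.70 years.
γ_1 = 33.91/17.70 = 1.916; β = √(1 − 1/γ²) = √0.7277.

β = 0.853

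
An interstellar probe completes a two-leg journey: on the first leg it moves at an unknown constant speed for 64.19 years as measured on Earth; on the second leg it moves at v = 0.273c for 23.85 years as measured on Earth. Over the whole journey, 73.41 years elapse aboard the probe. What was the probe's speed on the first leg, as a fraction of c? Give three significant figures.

β = 0.618

Leg 1: speed unknown; τ_1 = 64.19/γ_1.
Leg 2: γ = 1/√(1 − 0.273²) = 1/√0.9255 = 1.039; τ_2 = 23.85/1.039 = 22.94 years.
Total proper time: τ_1 + 22.94 = 73.41, so τ_1 = 73.41 − 22.94 = 50.47 years.
γ_1 = 64.19/50.47 = 1.272; β = √(1 − 1/γ²) = √0.3819.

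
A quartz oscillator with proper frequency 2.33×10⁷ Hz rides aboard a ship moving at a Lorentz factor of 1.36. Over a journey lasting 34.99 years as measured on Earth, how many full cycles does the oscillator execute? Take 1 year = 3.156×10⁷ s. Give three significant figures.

N = 1.89×10¹⁶

γ = 1.36
The oscillator's own cycle count is N = f × τ where τ is the proper time on the ship. τ = Δt/γ = 34.99/1.360 = 25.73 years = 8.120×10⁸ s.
N = 2.33×10⁷ × 8.120×10⁸ = 1.892×10¹⁶.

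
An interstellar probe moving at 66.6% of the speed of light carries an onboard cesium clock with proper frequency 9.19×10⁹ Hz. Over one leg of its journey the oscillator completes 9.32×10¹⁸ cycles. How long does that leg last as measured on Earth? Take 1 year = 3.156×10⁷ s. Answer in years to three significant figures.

Δt = 43.1 years

β = 0.666; γ = 1/√(1 − 0.666²) = 1/√0.5564 = 1.341
Proper time for N cycles: τ = N/f = 9.32×10¹⁸/(9.19×10⁹) = 1.014×10⁹ s = 32.13 years.
Lab-frame duration Δt = γτ = 1.341 × 32.13 = 43.08 years.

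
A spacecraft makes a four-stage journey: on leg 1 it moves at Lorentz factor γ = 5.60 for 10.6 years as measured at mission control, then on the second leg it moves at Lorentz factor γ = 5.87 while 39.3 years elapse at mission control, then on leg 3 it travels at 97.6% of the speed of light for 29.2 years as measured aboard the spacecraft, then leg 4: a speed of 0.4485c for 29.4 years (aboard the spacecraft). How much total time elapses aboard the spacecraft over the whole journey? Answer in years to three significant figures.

Leg 1: γ = 5.60; τ_1 = 10.6/5.600 = 1.893 years.
Leg 2: γ = 5.87; τ_2 = 39.3/5.870 = 6.695 years.
Leg 3: 29.2 years is already measured aboard the spacecraft.
Leg 4: 29.4 years is already measured aboard the spacecraft.
Total: 1.893 + 6.695 + 29.20 + 29.40 years.

τ = 67.2 years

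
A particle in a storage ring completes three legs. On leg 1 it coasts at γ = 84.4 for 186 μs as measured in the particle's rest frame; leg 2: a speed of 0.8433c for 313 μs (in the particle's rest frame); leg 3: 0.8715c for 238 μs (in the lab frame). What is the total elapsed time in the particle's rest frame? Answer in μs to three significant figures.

τ = 616 μs

Leg 1: 186 μs is already measured in the particle's rest frame.
Leg 2: 313 μs is already measured in the particle's rest frame.
Leg 3: γ = 1/√(1 − 0.8715²) = 1/√0.2405 = 2.039; τ_3 = 238/2.039 = 116.7 μs.
Total: 186.0 + 313.0 + 116.7 μs.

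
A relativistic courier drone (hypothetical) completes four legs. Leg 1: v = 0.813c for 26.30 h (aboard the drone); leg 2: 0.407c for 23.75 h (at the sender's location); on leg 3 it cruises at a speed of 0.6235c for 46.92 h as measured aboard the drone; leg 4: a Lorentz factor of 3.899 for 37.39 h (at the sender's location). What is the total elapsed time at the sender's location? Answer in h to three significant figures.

Δt = 166 h

Leg 1: γ = 1/√(1 − 0.813²) = 1/√0.3390 = 1.717; Δt_1 = 1.717 × 26.30 = 45.17 h.
Leg 2: 23.75 h is already measured at the sender's location.
Leg 3: γ = 1/√(1 − 0.6235²) = 1/√0.6112 = 1.279; Δt_3 = 1.279 × 46.92 = 60.01 h.
Leg 4: 37.39 h is already measured at the sender's location.
Total: 45.17 + 23.75 + 60.01 + 37.39 h.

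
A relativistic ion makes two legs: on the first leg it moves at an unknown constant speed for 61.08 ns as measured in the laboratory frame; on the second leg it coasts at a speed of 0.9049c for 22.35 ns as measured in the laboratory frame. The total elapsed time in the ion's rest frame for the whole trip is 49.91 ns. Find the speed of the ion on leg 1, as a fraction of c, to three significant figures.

β = 0.750

Leg 1: speed unknown; τ_1 = 61.08/γ_1.
Leg 2: γ = 1/√(1 − 0.9049²) = 1/√0.1812 = 2.349; τ_2 = 22.35/2.349 = 9.513 ns.
Total proper time: τ_1 + 9.513 = 49.91, so τ_1 = 49.91 − 9.513 = 40.40 ns.
γ_1 = 61.08/40.40 = 1.512; β = √(1 − 1/γ²) = √0.5626.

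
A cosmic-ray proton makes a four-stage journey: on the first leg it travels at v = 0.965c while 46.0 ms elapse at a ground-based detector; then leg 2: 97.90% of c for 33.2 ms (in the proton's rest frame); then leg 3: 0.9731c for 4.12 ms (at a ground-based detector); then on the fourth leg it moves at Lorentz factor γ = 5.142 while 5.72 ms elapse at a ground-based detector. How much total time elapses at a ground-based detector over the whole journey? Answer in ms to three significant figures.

Leg 1: 46.0 ms is already measured at a ground-based detector.
Leg 2: β = 0.9790; γ = 1/√(1 − 0.9790²) = 1/√0.04156 = 4.905; Δt_2 = 4.905 × 33.2 = 162.9 ms.
Leg 3: 4.12 ms is already measured at a ground-based detector.
Leg 4: 5.72 ms is already measured at a ground-based detector.
Total: 46.00 + 162.9 + 4.120 + 5.720 ms.

Δt = 219 ms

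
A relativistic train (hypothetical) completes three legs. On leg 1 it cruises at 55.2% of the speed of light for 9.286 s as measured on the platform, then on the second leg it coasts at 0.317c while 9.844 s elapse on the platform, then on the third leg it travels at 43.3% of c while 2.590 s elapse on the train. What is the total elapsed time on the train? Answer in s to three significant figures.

τ = 19.7 s

Leg 1: β = 0.552; γ = 1/√(1 − 0.552²) = 1/√0.6953 = 1.199; τ_1 = 9.286/1.199 = 7.743 s.
Leg 2: γ = 1/√(1 − 0.317²) = 1/√0.8995 = 1.054; τ_2 = 9.844/1.054 = 9.336 s.
Leg 3: 2.590 s is already measured on the train.
Total: 7.743 + 9.336 + 2.590 s.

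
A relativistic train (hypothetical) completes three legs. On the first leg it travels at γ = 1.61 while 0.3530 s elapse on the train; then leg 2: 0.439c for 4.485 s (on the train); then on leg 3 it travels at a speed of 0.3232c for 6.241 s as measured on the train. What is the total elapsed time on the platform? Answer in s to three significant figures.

Δt = 12.2 s

Leg 1: γ = 1.61; Δt_1 = 1.610 × 0.3530 = 0.5683 s.
Leg 2: γ = 1/√(1 − 0.439²) = 1/√0.8073 = 1.113; Δt_2 = 1.113 × 4.485 = 4.992 s.
Leg 3: γ = 1/√(1 − 0.3232²) = 1/√0.8955 = 1.057; Δt_3 = 1.057 × 6.241 = 6.595 s.
Total: 0.5683 + 4.992 + 6.595 s.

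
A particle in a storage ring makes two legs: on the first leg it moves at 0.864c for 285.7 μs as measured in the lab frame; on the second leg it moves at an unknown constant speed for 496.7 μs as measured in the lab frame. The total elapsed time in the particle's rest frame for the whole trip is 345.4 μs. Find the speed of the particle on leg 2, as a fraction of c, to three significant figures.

Leg 1: γ = 1/√(1 − 0.864²) = 1/√0.2535 = 1.986; τ_1 = 285.7/1.986 = 143.8 μs.
Leg 2: speed unknown; τ_2 = 496.7/γ_2.
Total proper time: 143.8 + τ_2 = 345.4, so τ_2 = 345.4 − 143.8 = 201.6 μs.
γ_2 = 496.7/201.6 = 2.464; β = √(1 − 1/γ²) = √0.8353.

β = 0.914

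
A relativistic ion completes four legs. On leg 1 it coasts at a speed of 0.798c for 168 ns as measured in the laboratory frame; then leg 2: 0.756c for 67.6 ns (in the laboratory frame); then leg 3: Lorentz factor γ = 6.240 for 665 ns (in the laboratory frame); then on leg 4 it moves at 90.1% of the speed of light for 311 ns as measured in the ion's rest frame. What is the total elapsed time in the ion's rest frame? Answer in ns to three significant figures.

Leg 1: γ = 1/√(1 − 0.798²) = 1/√0.3632 = 1.659; τ_1 = 168/1.659 = 101.2 ns.
Leg 2: γ = 1/√(1 − 0.756²) = 1/√0.4285 = 1.528; τ_2 = 67.6/1.528 = 44.25 ns.
Leg 3: γ = 6.240; τ_3 = 665/6.240 = 106.6 ns.
Leg 4: 311 ns is already measured in the ion's rest frame.
Total: 101.2 + 44.25 + 106.6 + 311.0 ns.

τ = 563 ns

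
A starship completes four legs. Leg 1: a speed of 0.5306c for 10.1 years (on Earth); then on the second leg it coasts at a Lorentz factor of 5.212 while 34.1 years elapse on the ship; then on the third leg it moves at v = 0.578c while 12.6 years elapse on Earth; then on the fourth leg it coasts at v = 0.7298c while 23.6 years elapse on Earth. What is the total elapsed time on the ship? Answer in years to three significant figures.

Leg 1: γ = 1/√(1 − 0.5306²) = 1/√0.7185 = 1.180; τ_1 = 10.1/1.180 = 8.561 years.
Leg 2: 34.1 years is already measured on the ship.
Leg 3: γ = 1/√(1 − 0.578²) = 1/√0.6659 = 1.225; τ_3 = 12.6/1.225 = 10.28 years.
Leg 4: γ = 1/√(1 − 0.7298²) = 1/√0.4674 = 1.463; τ_4 = 23.6/1.463 = 16.13 years.
Total: 8.561 + 34.10 + 10.28 + 16.13 years.

τ = 69.1 years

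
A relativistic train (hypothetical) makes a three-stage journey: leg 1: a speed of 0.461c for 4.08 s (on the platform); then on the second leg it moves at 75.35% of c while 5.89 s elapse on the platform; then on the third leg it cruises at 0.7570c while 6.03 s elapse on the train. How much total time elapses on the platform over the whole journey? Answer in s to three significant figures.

Δt = 19.2 s

Leg 1: 4.08 s is already measured on the platform.
Leg 2: 5.89 s is already measured on the platform.
Leg 3: γ = 1/√(1 − 0.7570²) = 1/√0.4270 = 1.530; Δt_3 = 1.530 × 6.03 = 9.228 s.
Total: 4.080 + 5.890 + 9.228 s.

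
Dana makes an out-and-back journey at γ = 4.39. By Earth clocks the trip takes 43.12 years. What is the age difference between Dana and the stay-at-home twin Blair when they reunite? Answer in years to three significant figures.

γ = 4.39
Dana's elapsed proper time: τ = 43.12/4.390 = 9.822 years.
Age gap = Δt − τ = 43.12 − 9.822 years.

Δt − τ = 33.3 years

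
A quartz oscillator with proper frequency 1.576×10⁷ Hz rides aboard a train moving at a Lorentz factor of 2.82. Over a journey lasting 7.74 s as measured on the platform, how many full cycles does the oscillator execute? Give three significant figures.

γ = 2.82
The oscillator's own cycle count is N = f × τ where τ is the proper time on the train. τ = Δt/γ = 7.74/2.820 = 2.745 s = 2.745×10⁰ s.
N = 1.576×10⁷ × 2.745×10⁰ = 4.326×10⁷.

N = 4.33×10⁷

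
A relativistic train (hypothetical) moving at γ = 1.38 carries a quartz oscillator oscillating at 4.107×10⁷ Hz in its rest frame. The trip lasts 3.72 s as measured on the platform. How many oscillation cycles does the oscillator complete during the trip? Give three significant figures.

γ = 1.38
The oscillator's own cycle count is N = f × τ where τ is the proper time on the train. τ = Δt/γ = 3.72/1.380 = 2.696 s = 2.696×10⁰ s.
N = 4.107×10⁷ × 2.696×10⁰ = 1.107×10⁸.

N = 1.11×10⁸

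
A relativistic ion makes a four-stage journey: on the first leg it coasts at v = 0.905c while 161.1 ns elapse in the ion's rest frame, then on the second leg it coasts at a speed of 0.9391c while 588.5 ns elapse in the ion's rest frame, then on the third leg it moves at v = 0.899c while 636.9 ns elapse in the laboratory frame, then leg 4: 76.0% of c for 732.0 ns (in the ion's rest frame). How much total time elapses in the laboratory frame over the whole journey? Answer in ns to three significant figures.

Leg 1: γ = 1/√(1 − 0.905²) = 1/√0.1810 = 2.351; Δt_1 = 2.351 × 161.1 = 378.7 ns.
Leg 2: γ = 1/√(1 − 0.9391²) = 1/√0.1181 = 2.910; Δt_2 = 2.910 × 588.5 = 1713 ns.
Leg 3: 636.9 ns is already measured in the laboratory frame.
Leg 4: β = 0.760; γ = 1/√(1 − 0.760²) = 1/√0.4224 = 1.539; Δt_4 = 1.539 × 732.0 = 1126 ns.
Total: 378.7 + 1713 + 636.9 + 1126 ns.

Δt = 3850 ns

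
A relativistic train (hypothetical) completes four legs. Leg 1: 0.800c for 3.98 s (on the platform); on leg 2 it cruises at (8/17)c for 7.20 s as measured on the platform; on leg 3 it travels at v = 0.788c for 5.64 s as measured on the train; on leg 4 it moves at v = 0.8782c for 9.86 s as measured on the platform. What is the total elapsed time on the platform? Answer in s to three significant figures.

Δt = 30.2 s

Leg 1: 3.98 s is already measured on the platform.
Leg 2: 7.20 s is already measured on the platform.
Leg 3: γ = 1/√(1 − 0.788²) = 1/√0.3791 = 1.624; Δt_3 = 1.624 × 5.64 = 9.161 s.
Leg 4: 9.86 s is already measured on the platform.
Total: 3.980 + 7.200 + 9.161 + 9.860 s.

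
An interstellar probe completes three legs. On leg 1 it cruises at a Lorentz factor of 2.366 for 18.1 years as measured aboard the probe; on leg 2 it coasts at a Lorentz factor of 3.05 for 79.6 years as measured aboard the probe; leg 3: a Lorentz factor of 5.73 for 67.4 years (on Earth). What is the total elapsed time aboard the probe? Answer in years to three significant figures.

τ = 109 years

Leg 1: 18.1 years is already measured aboard the probe.
Leg 2: 79.6 years is already measured aboard the probe.
Leg 3: γ = 5.73; τ_3 = 67.4/5.730 = 11.76 years.
Total: 18.10 + 79.60 + 11.76 years.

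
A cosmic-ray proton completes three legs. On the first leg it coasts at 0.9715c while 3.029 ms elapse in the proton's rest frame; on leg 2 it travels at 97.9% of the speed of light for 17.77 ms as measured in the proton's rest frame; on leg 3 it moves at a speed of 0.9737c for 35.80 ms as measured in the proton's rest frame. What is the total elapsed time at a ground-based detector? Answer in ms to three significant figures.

Δt = 257 ms

Leg 1: γ = 1/√(1 − 0.9715²) = 1/√0.05619 = 4.219; Δt_1 = 4.219 × 3.029 = 12.78 ms.
Leg 2: β = 0.979; γ = 1/√(1 − 0.979²) = 1/√0.04156 = 4.905; Δt_2 = 4.905 × 17.77 = 87.17 ms.
Leg 3: γ = 1/√(1 − 0.9737²) = 1/√0.05191 = 4.389; Δt_3 = 4.389 × 35.80 = 157.1 ms.
Total: 12.78 + 87.17 + 157.1 ms.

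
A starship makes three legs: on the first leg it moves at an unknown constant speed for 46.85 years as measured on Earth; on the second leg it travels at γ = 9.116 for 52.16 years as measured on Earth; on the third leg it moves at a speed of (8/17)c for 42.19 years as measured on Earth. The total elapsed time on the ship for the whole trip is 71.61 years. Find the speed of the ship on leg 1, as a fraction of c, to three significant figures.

Leg 1: speed unknown; τ_1 = 46.85/γ_1.
Leg 2: γ = 9.116; τ_2 = 52.16/9.116 = 5.722 years.
Leg 3: γ = 1/√(1 − (8/17)²) = 17/15 ≈ 1.133; τ_3 = 42.19/1.133 = 37.23 years.
Total proper time: τ_1 + 5.722 + 37.23 = 71.61, so τ_1 = 71.61 − 42.95 = 28.66 years.
γ_1 = 46.85/28.66 = 1.635; β = √(1 − 1/γ²) = √0.6257.

β = 0.791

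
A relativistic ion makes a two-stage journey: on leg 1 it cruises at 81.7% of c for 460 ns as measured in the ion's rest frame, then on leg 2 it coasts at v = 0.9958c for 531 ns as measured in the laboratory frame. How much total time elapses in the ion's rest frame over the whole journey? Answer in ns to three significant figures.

τ = 509 ns

Leg 1: 460 ns is already measured in the ion's rest frame.
Leg 2: γ = 1/√(1 − 0.9958²) = 1/√0.008382 = 10.92; τ_2 = 531/10.92 = 48.62 ns.
Total: 460.0 + 48.62 ns.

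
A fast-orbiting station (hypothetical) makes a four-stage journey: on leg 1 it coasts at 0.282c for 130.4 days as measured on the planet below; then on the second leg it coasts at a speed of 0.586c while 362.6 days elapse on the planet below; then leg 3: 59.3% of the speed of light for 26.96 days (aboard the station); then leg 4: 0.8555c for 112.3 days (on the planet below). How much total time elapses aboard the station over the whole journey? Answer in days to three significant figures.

τ = 504 days

Leg 1: γ = 1/√(1 − 0.282²) = 1/√0.9205 = 1.042; τ_1 = 130.4/1.042 = 125.1 days.
Leg 2: γ = 1/√(1 − 0.586²) = 1/√0.6566 = 1.234; τ_2 = 362.6/1.234 = 293.8 days.
Leg 3: 26.96 days is already measured aboard the station.
Leg 4: γ = 1/√(1 − 0.8555²) = 1/√0.2681 = 1.931; τ_4 = 112.3/1.931 = 58.15 days.
Total: 125.1 + 293.8 + 26.96 + 58.15 days.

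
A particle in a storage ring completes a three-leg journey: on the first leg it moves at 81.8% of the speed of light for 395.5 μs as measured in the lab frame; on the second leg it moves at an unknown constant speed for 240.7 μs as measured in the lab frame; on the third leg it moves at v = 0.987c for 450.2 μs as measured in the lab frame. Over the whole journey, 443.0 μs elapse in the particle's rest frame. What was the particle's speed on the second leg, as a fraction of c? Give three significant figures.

β = 0.804

Leg 1: β = 0.818; γ = 1/√(1 − 0.818²) = 1/√0.3309 = 1.738; τ_1 = 395.5/1.738 = 227.5 μs.
Leg 2: speed unknown; τ_2 = 240.7/γ_2.
Leg 3: γ = 1/√(1 − 0.987²) = 1/√0.02583 = 6.222; τ_3 = 450.2/6.222 = 72.36 μs.
Total proper time: 227.5 + τ_2 + 72.36 = 443.0, so τ_2 = 443.0 − 299.9 = 143.1 μs.
γ_2 = 240.7/143.1 = 1.682; β = √(1 − 1/γ²) = √0.6463.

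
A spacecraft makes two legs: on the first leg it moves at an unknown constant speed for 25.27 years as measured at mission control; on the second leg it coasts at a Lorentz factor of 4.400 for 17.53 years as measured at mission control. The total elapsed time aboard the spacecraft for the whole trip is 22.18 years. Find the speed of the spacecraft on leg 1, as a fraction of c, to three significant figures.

β = 0.694

Leg 1: speed unknown; τ_1 = 25.27/γ_1.
Leg 2: γ = 4.400; τ_2 = 17.53/4.400 = 3.984 years.
Total proper time: τ_1 + 3.984 = 22.18, so τ_1 = 22.18 − 3.984 = 18.20 years.
γ_1 = 25.27/18.20 = 1.389; β = √(1 − 1/γ²) = √0.4815.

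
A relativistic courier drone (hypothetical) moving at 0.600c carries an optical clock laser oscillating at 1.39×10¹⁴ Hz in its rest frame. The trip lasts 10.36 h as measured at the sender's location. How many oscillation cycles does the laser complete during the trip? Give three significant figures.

γ = 1/√(1 − 0.600²) = 5/4 = 1.250
The oscillator's own cycle count is N = f × τ where τ is the proper time aboard the drone. τ = Δt/γ = 10.36/1.250 = 8.288 h = 2.984×10⁴ s.
N = 1.39×10¹⁴ × 2.984×10⁴ = 4.147×10¹⁸.

N = 4.15×10¹⁸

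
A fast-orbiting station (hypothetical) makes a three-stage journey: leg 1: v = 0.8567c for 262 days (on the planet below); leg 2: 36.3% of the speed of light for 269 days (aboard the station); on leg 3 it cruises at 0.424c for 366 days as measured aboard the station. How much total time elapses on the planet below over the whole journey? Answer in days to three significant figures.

Leg 1: 262 days is already measured on the planet below.
Leg 2: β = 0.363; γ = 1/√(1 − 0.363²) = 1/√0.8682 = 1.073; Δt_2 = 1.073 × 269 = 288.7 days.
Leg 3: γ = 1/√(1 − 0.424²) = 1/√0.8202 = 1.104; Δt_3 = 1.104 × 366 = 404.1 days.
Total: 262.0 + 288.7 + 404.1 days.

Δt = 955 days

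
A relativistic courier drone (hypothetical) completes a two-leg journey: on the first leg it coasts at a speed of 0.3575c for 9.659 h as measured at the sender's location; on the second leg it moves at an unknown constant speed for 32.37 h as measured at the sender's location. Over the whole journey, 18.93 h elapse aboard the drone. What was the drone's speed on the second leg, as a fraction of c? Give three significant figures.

β = 0.952

Leg 1: γ = 1/√(1 − 0.3575²) = 1/√0.8722 = 1.071; τ_1 = 9.659/1.071 = 9.021 h.
Leg 2: speed unknown; τ_2 = 32.37/γ_2.
Total proper time: 9.021 + τ_2 = 18.93, so τ_2 = 18.93 − 9.021 = 9.909 h.
γ_2 = 32.37/9.909 = 3.267; β = √(1 − 1/γ²) = √0.9063.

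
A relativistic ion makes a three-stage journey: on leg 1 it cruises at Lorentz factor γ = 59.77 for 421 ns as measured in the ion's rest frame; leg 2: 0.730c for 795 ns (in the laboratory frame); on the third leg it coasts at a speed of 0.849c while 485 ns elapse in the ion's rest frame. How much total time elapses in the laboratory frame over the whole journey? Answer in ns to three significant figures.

Leg 1: γ = 59.77; Δt_1 = 59.77 × 421 = 2.516×10⁴ ns.
Leg 2: 795 ns is already measured in the laboratory frame.
Leg 3: γ = 1/√(1 − 0.849²) = 1/√0.2792 = 1.893; Δt_3 = 1.893 × 485 = 917.9 ns.
Total: 2.516×10⁴ + 795.0 + 917.9 ns.

Δt = 2.69×10⁴ ns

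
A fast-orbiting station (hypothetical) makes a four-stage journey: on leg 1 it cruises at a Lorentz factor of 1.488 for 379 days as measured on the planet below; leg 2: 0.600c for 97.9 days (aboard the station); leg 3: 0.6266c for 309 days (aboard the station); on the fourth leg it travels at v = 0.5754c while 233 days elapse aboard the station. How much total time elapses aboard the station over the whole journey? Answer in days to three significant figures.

τ = 895 days

Leg 1: γ = 1.488; τ_1 = 379/1.488 = 254.7 days.
Leg 2: 97.9 days is already measured aboard the station.
Leg 3: 309 days is already measured aboard the station.
Leg 4: 233 days is already measured aboard the station.
Total: 254.7 + 97.90 + 309.0 + 233.0 days.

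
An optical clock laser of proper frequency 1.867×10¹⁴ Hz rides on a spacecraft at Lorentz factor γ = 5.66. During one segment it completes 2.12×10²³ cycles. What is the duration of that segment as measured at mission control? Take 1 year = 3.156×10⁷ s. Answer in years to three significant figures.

Δt = 204 years

γ = 5.66
Proper time for N cycles: τ = N/f = 2.12×10²³/(1.867×10¹⁴) = 1.136×10⁹ s = 35.98 years.
Lab-frame duration Δt = γτ = 5.660 × 35.98 = 203.6 years.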